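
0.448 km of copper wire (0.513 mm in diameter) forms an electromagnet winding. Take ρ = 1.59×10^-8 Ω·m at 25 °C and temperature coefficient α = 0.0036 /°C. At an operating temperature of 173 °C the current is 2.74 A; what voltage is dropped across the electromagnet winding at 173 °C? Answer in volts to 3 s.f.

A = π(d/2)² = π(2.5650e-04 m)² = 2.067e-07 m²
R₍25₎ = ρL/A = (1.59×10^-8)(448)/(2.067e-07) = 34.46 Ω
R₍173₎ = R₍25₎(1 + αΔT) = 34.46 × (1 + 0.0036×148) = 52.82 Ω
V = IR = 2.74 × 52.82 = 145 V

145 V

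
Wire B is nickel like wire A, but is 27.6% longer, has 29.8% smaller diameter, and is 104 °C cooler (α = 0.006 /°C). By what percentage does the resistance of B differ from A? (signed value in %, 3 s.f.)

R ∝ ρL/d² with ρ ∝ (1+αΔT), so R_B/R_A = (1 + 27.6/100) × (1 − 29.8/100)⁻² × (1 − 0.006×104)
= 1.276 × 2.029 × 0.376 = 0.9736
(R_B − R_A)/R_A = 0.9736 − 1 = -2.64%

-2.64%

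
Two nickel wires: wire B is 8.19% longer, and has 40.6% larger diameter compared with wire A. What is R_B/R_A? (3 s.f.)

R ∝ L/d², so R_B/R_A = (1 + 8.19/100) × (1 + 40.6/100)⁻²
= 1.082 × 0.5059 = 0.547

0.547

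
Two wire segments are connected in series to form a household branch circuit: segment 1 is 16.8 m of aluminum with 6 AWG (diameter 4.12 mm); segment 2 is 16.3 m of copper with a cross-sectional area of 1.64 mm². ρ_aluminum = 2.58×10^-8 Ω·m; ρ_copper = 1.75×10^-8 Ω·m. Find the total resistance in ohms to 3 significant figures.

Segment 1: A = π(4.12/2 mm)² = π(2.0600e-03 m)² = 1.333e-05 m²
R₁ = ρL/A = (2.58×10^-8)(16.8)/(1.333e-05) = 0.03251 Ω
Segment 2: A = 1.64 mm² = 1.640e-06 m²
R₂ = (1.75×10^-8)(16.3)/(1.640e-06) = 0.1739 Ω
R = R₁ + R₂ = 0.206 Ω

0.206 Ω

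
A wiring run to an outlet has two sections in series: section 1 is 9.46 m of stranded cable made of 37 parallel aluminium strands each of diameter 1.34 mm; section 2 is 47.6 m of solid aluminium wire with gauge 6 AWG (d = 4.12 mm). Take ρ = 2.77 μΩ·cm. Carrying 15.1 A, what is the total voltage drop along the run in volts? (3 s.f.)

ρ = 2.77 μΩ·cm = 2.77×10^-8 Ω·m
Section 1: A_strand = π(6.7000e-04)² = 1.410e-06 m²; R₁ = ρL/(N·A_s) = (2.77×10^-8)(9.46)/(37×1.410e-06) = 0.005022 Ω
Section 2: A = π(4.12/2 mm)² = π(2.0600e-03 m)² = 1.333e-05 m²
R₂ = (2.77×10^-8)(47.6)/(1.333e-05) = 0.0989 Ω
R = R₁ + R₂ = 0.1039 Ω
V = IR = 15.1 × 0.1039 = 1.57 V

1.57 V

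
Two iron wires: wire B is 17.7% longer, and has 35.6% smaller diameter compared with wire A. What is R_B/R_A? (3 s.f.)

R ∝ L/d², so R_B/R_A = (1 + 17.7/100) × (1 − 35.6/100)⁻²
= 1.177 × 2.411 = 2.84

2.84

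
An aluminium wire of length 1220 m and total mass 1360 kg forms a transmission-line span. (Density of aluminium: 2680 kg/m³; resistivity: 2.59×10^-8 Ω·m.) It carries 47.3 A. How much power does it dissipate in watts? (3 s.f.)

A = m/(density·L) = 1360/(2680×1220) = 4.1595e-04 m²
R = ρL/A = (2.59×10^-8)(1220)/(4.1595e-04) = 0.07597 Ω
P = I²R = (47.3)² × 0.07597 = 170 W

170 W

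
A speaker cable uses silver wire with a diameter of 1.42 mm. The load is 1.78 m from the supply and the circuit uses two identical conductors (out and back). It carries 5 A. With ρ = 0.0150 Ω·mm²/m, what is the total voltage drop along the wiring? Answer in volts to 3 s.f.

0.169 V

ρ = 0.0150 Ω·mm²/m = 1.50×10^-8 Ω·m
A = π(d/2)² = π(7.1000e-04 m)² = 1.584e-06 m²
Total conductor length (both ways) L = 2 × 1.78 = 3.56 m
R = ρL/A = (1.50×10^-8)(3.56)/(1.584e-06) = 0.03372 Ω
V = IR = 5 × 0.03372 = 0.169 V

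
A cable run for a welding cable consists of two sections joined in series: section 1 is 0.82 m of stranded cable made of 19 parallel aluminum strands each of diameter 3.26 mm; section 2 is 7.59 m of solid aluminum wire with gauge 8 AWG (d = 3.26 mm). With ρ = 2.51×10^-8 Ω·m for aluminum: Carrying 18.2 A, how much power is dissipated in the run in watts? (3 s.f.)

Section 1: A_strand = π(1.6300e-03)² = 8.347e-06 m²; R₁ = ρL/(N·A_s) = (2.51×10^-8)(0.82)/(19×8.347e-06) = 1.298×10^-4 Ω
Section 2: A = π(3.26/2 mm)² = π(1.6300e-03 m)² = 8.347e-06 m²
R₂ = (2.51×10^-8)(7.59)/(8.347e-06) = 0.02282 Ω
R = R₁ + R₂ = 0.02295 Ω
P = I²R = (18.2)² × 0.02295 = 7.60 W

7.60 W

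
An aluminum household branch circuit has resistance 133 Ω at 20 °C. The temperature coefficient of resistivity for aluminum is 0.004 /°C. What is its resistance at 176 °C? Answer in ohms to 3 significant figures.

ΔT = 176 − 20 = 156 °C
R = R₀(1 + αΔT) = 133 × (1 + 0.004×156) = 133 × 1.624 = 216 Ω

216 Ω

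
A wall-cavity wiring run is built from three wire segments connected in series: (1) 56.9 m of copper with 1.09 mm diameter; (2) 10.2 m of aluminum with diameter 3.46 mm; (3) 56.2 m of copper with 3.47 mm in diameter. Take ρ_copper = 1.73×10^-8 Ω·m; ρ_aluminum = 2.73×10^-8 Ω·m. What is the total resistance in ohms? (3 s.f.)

Seg 1: A = π(d/2)² = π(5.4500e-04 m)² = 9.331e-07 m²
R_1 = (1.73×10^-8)(56.9)/(9.331e-07) = 1.055 Ω
Seg 2: A = π(d/2)² = π(1.7300e-03 m)² = 9.402e-06 m²
R_2 = (2.73×10^-8)(10.2)/(9.402e-06) = 0.02962 Ω
Seg 3: A = π(d/2)² = π(1.7350e-03 m)² = 9.457e-06 m²
R_3 = (1.73×10^-8)(56.2)/(9.457e-06) = 0.1028 Ω
R_total = R_1 + R_2 + R_3 = 1.19 Ω

1.19 Ω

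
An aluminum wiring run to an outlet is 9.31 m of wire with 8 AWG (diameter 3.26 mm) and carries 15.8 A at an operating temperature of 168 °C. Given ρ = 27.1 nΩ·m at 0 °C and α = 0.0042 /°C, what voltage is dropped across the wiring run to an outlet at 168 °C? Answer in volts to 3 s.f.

ρ = 27.1 nΩ·m = 2.71×10^-8 Ω·m
A = π(3.26/2 mm)² = π(1.6300e-03 m)² = 8.347e-06 m²
R₍0₎ = ρL/A = (2.71×10^-8)(9.31)/(8.347e-06) = 0.03023 Ω
R₍168₎ = R₍0₎(1 + αΔT) = 0.03023 × (1 + 0.0042×168) = 0.05156 Ω
V = IR = 15.8 × 0.05156 = 0.815 V

0.815 V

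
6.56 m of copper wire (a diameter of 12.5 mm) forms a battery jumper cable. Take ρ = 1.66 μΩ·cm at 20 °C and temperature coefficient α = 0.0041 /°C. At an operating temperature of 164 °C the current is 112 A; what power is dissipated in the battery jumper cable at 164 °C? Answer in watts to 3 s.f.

ρ = 1.66 μΩ·cm = 1.66×10^-8 Ω·m
A = π(d/2)² = π(6.2500e-03 m)² = 1.227e-04 m²
R₍20₎ = ρL/A = (1.66×10^-8)(6.56)/(1.227e-04) = 8.874×10^-4 Ω
R₍164₎ = R₍20₎(1 + αΔT) = 8.874×10^-4 × (1 + 0.0041×144) = 0.001411 Ω
P = I²R = (112)² × 0.001411 = 17.7 W

17.7 W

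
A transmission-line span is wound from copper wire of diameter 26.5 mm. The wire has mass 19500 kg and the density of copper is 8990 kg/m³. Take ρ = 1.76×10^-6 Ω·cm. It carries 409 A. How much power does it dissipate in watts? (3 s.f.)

ρ = 1.76×10^-6 Ω·cm = 1.76×10^-8 Ω·m
A = π(d/2)² = π(1.3250e-02 m)² = 5.5155e-04 m²
L = m/(density·A) = 19500/(8990×5.5155e-04) = 3933 m
R = ρL/A = (1.76×10^-8)(3933)/(5.5155e-04) = 0.1255 Ω
P = I²R = (409)² × 0.1255 = 21000 W

21000 W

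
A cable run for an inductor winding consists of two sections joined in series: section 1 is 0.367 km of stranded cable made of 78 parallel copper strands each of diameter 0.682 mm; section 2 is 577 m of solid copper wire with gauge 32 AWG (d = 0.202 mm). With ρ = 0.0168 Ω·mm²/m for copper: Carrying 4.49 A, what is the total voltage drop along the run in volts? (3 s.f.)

ρ = 0.0168 Ω·mm²/m = 1.68×10^-8 Ω·m
Section 1: A_strand = π(3.4100e-04)² = 3.653e-07 m²; R₁ = ρL/(N·A_s) = (1.68×10^-8)(367)/(78×3.653e-07) = 0.2164 Ω
Section 2: A = π(0.202/2 mm)² = π(1.0100e-04 m)² = 3.205e-08 m²
R₂ = (1.68×10^-8)(577)/(3.205e-08) = 302.5 Ω
R = R₁ + R₂ = 302.7 Ω
V = IR = 4.49 × 302.7 = 1360 V

1360 V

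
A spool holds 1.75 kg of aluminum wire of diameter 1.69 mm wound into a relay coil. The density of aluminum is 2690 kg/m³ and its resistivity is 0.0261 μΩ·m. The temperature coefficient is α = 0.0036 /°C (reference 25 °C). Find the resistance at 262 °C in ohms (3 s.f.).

ρ = 0.0261 μΩ·m = 2.61×10^-8 Ω·m
A = π(d/2)² = π(8.4500e-04 m)² = 2.2432e-06 m²
L = m/(density·A) = 1.75/(2690×2.2432e-06) = 290 m
R = ρL/A = (2.61×10^-8)(290)/(2.2432e-06) = 3.374 Ω
R(262 °C) = 3.374 × (1 + 0.0036×237) = 6.25 Ω

6.25 Ω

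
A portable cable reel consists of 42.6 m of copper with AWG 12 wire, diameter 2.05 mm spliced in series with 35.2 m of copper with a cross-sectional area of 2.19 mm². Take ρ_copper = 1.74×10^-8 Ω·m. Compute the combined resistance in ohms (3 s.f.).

Segment 1: A = π(2.05/2 mm)² = π(1.0250e-03 m)² = 3.301e-06 m²
R₁ = ρL/A = (1.74×10^-8)(42.6)/(3.301e-06) = 0.2246 Ω
Segment 2: A = 2.19 mm² = 2.190e-06 m²
R₂ = (1.74×10^-8)(35.2)/(2.190e-06) = 0.2797 Ω
R = R₁ + R₂ = 0.504 Ω

0.504 Ω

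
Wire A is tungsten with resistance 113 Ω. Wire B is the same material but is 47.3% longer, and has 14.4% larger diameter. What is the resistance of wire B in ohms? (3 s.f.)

R ∝ L/d², so R_B/R_A = (1 + 47.3/100) × (1 + 14.4/100)⁻²
= 1.473 × 0.7641 = 1.125
R_B = 1.125 × 113 = 127 Ω

127 Ω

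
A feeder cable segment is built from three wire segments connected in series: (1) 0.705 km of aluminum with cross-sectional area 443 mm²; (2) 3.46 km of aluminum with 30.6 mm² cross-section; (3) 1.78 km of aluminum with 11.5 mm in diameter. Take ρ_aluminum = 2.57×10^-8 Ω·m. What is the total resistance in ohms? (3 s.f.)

3.39 Ω

Seg 1: A = 443 mm² = 4.430e-04 m²
R_1 = (2.57×10^-8)(705)/(4.430e-04) = 0.0409 Ω
Seg 2: A = 30.6 mm² = 3.060e-05 m²
R_2 = (2.57×10^-8)(3460)/(3.060e-05) = 2.906 Ω
Seg 3: A = π(d/2)² = π(5.7500e-03 m)² = 1.039e-04 m²
R_3 = (2.57×10^-8)(1780)/(1.039e-04) = 0.4404 Ω
R_total = R_1 + R_2 + R_3 = 3.39 Ω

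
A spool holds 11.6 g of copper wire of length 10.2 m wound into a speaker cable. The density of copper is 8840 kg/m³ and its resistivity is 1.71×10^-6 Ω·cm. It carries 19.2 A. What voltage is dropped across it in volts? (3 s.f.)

26.0 V

ρ = 1.71×10^-6 Ω·cm = 1.71×10^-8 Ω·m
A = m/(density·L) = 0.0116/(8840×10.2) = 1.2865e-07 m²
R = ρL/A = (1.71×10^-8)(10.2)/(1.2865e-07) = 1.356 Ω
V = IR = 19.2 × 1.356 = 26.0 V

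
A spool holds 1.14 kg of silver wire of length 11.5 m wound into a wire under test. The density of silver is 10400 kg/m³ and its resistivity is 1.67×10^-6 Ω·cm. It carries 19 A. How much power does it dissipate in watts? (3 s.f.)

ρ = 1.67×10^-6 Ω·cm = 1.67×10^-8 Ω·m
A = m/(density·L) = 1.14/(10400×11.5) = 9.5318e-06 m²
R = ρL/A = (1.67×10^-8)(11.5)/(9.5318e-06) = 0.02015 Ω
P = I²R = (19)² × 0.02015 = 7.27 W

7.27 W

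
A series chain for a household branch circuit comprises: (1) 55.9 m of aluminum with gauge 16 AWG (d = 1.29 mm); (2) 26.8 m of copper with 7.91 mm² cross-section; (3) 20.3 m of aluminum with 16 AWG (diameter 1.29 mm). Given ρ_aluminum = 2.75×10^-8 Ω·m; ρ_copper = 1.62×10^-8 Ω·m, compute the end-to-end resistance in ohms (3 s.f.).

1.66 Ω

Seg 1: A = π(1.29/2 mm)² = π(6.4500e-04 m)² = 1.307e-06 m²
R_1 = (2.75×10^-8)(55.9)/(1.307e-06) = 1.176 Ω
Seg 2: A = 7.91 mm² = 7.910e-06 m²
R_2 = (1.62×10^-8)(26.8)/(7.910e-06) = 0.05489 Ω
Seg 3: A = π(1.29/2 mm)² = π(6.4500e-04 m)² = 1.307e-06 m²
R_3 = (2.75×10^-8)(20.3)/(1.307e-06) = 0.4271 Ω
R_total = R_1 + R_2 + R_3 = 1.66 Ω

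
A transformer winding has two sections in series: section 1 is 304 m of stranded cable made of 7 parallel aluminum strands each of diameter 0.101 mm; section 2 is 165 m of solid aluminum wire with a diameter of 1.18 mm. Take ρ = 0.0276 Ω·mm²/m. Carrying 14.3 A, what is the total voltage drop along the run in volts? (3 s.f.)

ρ = 0.0276 Ω·mm²/m = 2.76×10^-8 Ω·m
Section 1: A_strand = π(5.0500e-05)² = 8.012e-09 m²; R₁ = ρL/(N·A_s) = (2.76×10^-8)(304)/(7×8.012e-09) = 149.6 Ω
Section 2: A = π(d/2)² = π(5.9000e-04 m)² = 1.094e-06 m²
R₂ = (2.76×10^-8)(165)/(1.094e-06) = 4.164 Ω
R = R₁ + R₂ = 153.8 Ω
V = IR = 14.3 × 153.8 = 2200 V

2200 V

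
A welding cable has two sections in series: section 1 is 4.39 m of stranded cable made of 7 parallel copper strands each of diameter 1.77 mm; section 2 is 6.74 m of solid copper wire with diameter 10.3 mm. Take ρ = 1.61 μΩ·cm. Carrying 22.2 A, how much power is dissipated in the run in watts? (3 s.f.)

ρ = 1.61 μΩ·cm = 1.61×10^-8 Ω·m
Section 1: A_strand = π(8.8500e-04)² = 2.461e-06 m²; R₁ = ρL/(N·A_s) = (1.61×10^-8)(4.39)/(7×2.461e-06) = 0.004104 Ω
Section 2: A = π(d/2)² = π(5.1500e-03 m)² = 8.332e-05 m²
R₂ = (1.61×10^-8)(6.74)/(8.332e-05) = 0.001302 Ω
R = R₁ + R₂ = 0.005406 Ω
P = I²R = (22.2)² × 0.005406 = 2.66 W

2.66 W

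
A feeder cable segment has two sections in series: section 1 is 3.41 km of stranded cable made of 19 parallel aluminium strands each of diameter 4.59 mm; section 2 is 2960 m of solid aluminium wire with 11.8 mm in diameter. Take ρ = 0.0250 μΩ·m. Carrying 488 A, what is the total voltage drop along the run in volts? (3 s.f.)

463 V

ρ = 0.0250 μΩ·m = 2.50×10^-8 Ω·m
Section 1: A_strand = π(2.2950e-03)² = 1.655e-05 m²; R₁ = ρL/(N·A_s) = (2.50×10^-8)(3410)/(19×1.655e-05) = 0.2712 Ω
Section 2: A = π(d/2)² = π(5.9000e-03 m)² = 1.094e-04 m²
R₂ = (2.50×10^-8)(2960)/(1.094e-04) = 0.6767 Ω
R = R₁ + R₂ = 0.9478 Ω
V = IR = 488 × 0.9478 = 463 V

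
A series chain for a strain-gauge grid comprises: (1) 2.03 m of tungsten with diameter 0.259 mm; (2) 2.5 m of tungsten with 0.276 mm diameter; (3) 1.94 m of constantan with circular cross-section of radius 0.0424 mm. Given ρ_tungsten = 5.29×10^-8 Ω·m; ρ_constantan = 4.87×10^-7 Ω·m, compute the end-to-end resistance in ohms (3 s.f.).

Seg 1: A = π(d/2)² = π(1.2950e-04 m)² = 5.269e-08 m²
R_1 = (5.29×10^-8)(2.03)/(5.269e-08) = 2.038 Ω
Seg 2: A = π(d/2)² = π(1.3800e-04 m)² = 5.983e-08 m²
R_2 = (5.29×10^-8)(2.5)/(5.983e-08) = 2.21 Ω
Seg 3: A = πr² = π(4.2400e-05 m)² = 5.648e-09 m²
R_3 = (4.87×10^-7)(1.94)/(5.648e-09) = 167.3 Ω
R_total = R_1 + R_2 + R_3 = 172 Ω

172 Ω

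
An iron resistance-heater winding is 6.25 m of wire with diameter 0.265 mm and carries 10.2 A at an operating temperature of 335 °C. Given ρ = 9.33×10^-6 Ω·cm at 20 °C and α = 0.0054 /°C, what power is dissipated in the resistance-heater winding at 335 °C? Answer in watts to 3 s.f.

2970 W

ρ = 9.33×10^-6 Ω·cm = 9.33×10^-8 Ω·m
A = π(d/2)² = π(1.3250e-04 m)² = 5.515e-08 m²
R₍20₎ = ρL/A = (9.33×10^-8)(6.25)/(5.515e-08) = 10.57 Ω
R₍335₎ = R₍20₎(1 + αΔT) = 10.57 × (1 + 0.0054×315) = 28.56 Ω
P = I²R = (10.2)² × 28.56 = 2970 W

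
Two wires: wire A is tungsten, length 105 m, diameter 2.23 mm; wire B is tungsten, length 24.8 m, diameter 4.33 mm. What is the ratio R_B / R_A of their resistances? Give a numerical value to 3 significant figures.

R ∝ ρL/d², so R_B/R_A = (L_B/L_A) × (d_A/d_B)²
= (24.8/105) × (2.23/4.33)² = 0.0626

0.0626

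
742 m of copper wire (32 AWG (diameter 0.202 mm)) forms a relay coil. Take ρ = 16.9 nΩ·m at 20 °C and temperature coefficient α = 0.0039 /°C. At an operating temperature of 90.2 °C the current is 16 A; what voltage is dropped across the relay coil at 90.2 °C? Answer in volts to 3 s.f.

ρ = 16.9 nΩ·m = 1.69×10^-8 Ω·m
A = π(0.202/2 mm)² = π(1.0100e-04 m)² = 3.205e-08 m²
R₍20₎ = ρL/A = (1.69×10^-8)(742)/(3.205e-08) = 391.3 Ω
R₍90.2₎ = R₍20₎(1 + αΔT) = 391.3 × (1 + 0.0039×70.2) = 498.4 Ω
V = IR = 16 × 498.4 = 7970 V

7970 V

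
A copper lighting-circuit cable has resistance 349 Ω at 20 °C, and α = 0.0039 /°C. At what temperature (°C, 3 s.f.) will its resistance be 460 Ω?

R = R₀(1 + α(T − T₀)) ⇒ T = T₀ + (R/R₀ − 1)/α
T = 20 + (460/349 − 1)/0.0039 = 20 + (0.3181)/0.0039 = 102 °C

102 °C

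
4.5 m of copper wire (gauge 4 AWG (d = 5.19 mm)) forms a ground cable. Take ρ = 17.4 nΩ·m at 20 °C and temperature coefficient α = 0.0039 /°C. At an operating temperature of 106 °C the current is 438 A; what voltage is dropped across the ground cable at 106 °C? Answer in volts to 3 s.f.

2.16 V

ρ = 17.4 nΩ·m = 1.74×10^-8 Ω·m
A = π(5.19/2 mm)² = π(2.5950e-03 m)² = 2.116e-05 m²
R₍20₎ = ρL/A = (1.74×10^-8)(4.5)/(2.116e-05) = 0.003701 Ω
R₍106₎ = R₍20₎(1 + αΔT) = 0.003701 × (1 + 0.0039×86) = 0.004943 Ω
V = IR = 438 × 0.004943 = 2.16 V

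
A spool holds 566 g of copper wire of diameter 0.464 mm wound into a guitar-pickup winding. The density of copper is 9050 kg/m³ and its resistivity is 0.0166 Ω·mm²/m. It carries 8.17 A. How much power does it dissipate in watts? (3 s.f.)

2420 W

ρ = 0.0166 Ω·mm²/m = 1.66×10^-8 Ω·m
A = π(d/2)² = π(2.3200e-04 m)² = 1.6909e-07 m²
L = m/(density·A) = 0.566/(9050×1.6909e-07) = 369.9 m
R = ρL/A = (1.66×10^-8)(369.9)/(1.6909e-07) = 36.31 Ω
P = I²R = (8.17)² × 36.31 = 2420 W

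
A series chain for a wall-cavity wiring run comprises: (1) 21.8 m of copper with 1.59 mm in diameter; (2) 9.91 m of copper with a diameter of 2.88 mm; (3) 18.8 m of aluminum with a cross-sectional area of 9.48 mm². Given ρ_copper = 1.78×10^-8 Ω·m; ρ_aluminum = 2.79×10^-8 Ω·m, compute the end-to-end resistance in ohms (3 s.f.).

0.278 Ω

Seg 1: A = π(d/2)² = π(7.9500e-04 m)² = 1.986e-06 m²
R_1 = (1.78×10^-8)(21.8)/(1.986e-06) = 0.1954 Ω
Seg 2: A = π(d/2)² = π(1.4400e-03 m)² = 6.514e-06 m²
R_2 = (1.78×10^-8)(9.91)/(6.514e-06) = 0.02708 Ω
Seg 3: A = 9.48 mm² = 9.480e-06 m²
R_3 = (2.79×10^-8)(18.8)/(9.480e-06) = 0.05533 Ω
R_total = R_1 + R_2 + R_3 = 0.278 Ω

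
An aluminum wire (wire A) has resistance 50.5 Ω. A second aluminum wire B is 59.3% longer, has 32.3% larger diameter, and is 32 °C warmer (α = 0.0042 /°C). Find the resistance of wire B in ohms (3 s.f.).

R ∝ ρL/d² with ρ ∝ (1+αΔT), so R_B/R_A = (1 + 59.3/100) × (1 + 32.3/100)⁻² × (1 + 0.0042×32)
= 1.593 × 0.5713 × 1.134 = 1.032
R_B = 1.032 × 50.5 = 52.1 Ω

52.1 Ω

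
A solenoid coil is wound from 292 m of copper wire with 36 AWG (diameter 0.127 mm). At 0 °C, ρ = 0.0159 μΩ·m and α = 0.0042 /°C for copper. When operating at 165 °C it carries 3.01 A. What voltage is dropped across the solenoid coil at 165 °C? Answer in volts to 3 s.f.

ρ = 0.0159 μΩ·m = 1.59×10^-8 Ω·m
A = π(0.127/2 mm)² = π(6.3500e-05 m)² = 1.267e-08 m²
R₍0₎ = ρL/A = (1.59×10^-8)(292)/(1.267e-08) = 366.5 Ω
R₍165₎ = R₍0₎(1 + αΔT) = 366.5 × (1 + 0.0042×165) = 620.5 Ω
V = IR = 3.01 × 620.5 = 1870 V

1870 V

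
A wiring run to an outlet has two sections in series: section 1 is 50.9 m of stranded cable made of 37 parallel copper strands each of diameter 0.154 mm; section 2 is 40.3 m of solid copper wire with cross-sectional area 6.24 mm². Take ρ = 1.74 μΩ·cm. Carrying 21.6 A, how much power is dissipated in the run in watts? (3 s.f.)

652 W

ρ = 1.74 μΩ·cm = 1.74×10^-8 Ω·m
Section 1: A_strand = π(7.7000e-05)² = 1.863e-08 m²; R₁ = ρL/(N·A_s) = (1.74×10^-8)(50.9)/(37×1.863e-08) = 1.285 Ω
Section 2: A = 6.24 mm² = 6.240e-06 m²
R₂ = (1.74×10^-8)(40.3)/(6.240e-06) = 0.1124 Ω
R = R₁ + R₂ = 1.397 Ω
P = I²R = (21.6)² × 1.397 = 652 W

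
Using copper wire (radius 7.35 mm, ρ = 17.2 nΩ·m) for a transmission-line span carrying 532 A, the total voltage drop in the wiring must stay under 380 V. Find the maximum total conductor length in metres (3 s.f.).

ρ = 17.2 nΩ·m = 1.72×10^-8 Ω·m
A = πr² = π(7.3500e-03 m)² = 1.697e-04 m²
L_max = V_max·A/(1·ρI) = (380)(1.697e-04)/(1.72×10^-8×532) = 7050 m

7050 m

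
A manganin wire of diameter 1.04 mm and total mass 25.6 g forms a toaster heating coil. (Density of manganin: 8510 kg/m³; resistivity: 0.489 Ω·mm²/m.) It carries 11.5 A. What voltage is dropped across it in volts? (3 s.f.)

23.4 V

ρ = 0.489 Ω·mm²/m = 4.89×10^-7 Ω·m
A = π(d/2)² = π(5.2000e-04 m)² = 8.4949e-07 m²
L = m/(density·A) = 0.0256/(8510×8.4949e-07) = 3.541 m
R = ρL/A = (4.89×10^-7)(3.541)/(8.4949e-07) = 2.038 Ω
V = IR = 11.5 × 2.038 = 23.4 V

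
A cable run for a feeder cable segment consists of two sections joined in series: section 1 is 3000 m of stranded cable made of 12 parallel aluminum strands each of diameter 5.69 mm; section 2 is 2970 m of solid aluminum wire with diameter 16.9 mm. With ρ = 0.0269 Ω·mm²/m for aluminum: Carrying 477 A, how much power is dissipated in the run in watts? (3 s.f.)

1.41×10^5 W

ρ = 0.0269 Ω·mm²/m = 2.69×10^-8 Ω·m
Section 1: A_strand = π(2.8450e-03)² = 2.543e-05 m²; R₁ = ρL/(N·A_s) = (2.69×10^-8)(3000)/(12×2.543e-05) = 0.2645 Ω
Section 2: A = π(d/2)² = π(8.4500e-03 m)² = 2.243e-04 m²
R₂ = (2.69×10^-8)(2970)/(2.243e-04) = 0.3562 Ω
R = R₁ + R₂ = 0.6206 Ω
P = I²R = (477)² × 0.6206 = 1.41×10^5 W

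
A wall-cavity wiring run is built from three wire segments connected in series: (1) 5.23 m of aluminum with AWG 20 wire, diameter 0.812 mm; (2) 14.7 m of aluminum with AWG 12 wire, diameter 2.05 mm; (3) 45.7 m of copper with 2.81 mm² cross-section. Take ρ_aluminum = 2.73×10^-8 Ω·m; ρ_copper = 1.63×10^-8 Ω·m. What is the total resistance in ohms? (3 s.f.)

0.662 Ω

Seg 1: A = π(0.812/2 mm)² = π(4.0600e-04 m)² = 5.178e-07 m²
R_1 = (2.73×10^-8)(5.23)/(5.178e-07) = 0.2757 Ω
Seg 2: A = π(2.05/2 mm)² = π(1.0250e-03 m)² = 3.301e-06 m²
R_2 = (2.73×10^-8)(14.7)/(3.301e-06) = 0.1216 Ω
Seg 3: A = 2.81 mm² = 2.810e-06 m²
R_3 = (1.63×10^-8)(45.7)/(2.810e-06) = 0.2651 Ω
R_total = R_1 + R_2 + R_3 = 0.662 Ω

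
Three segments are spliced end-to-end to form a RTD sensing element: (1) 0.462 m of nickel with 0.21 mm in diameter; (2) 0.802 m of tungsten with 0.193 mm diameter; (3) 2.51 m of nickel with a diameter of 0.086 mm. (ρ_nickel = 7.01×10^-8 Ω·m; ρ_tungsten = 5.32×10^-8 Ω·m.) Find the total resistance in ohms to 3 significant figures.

Seg 1: A = π(d/2)² = π(1.0500e-04 m)² = 3.464e-08 m²
R_1 = (7.01×10^-8)(0.462)/(3.464e-08) = 0.935 Ω
Seg 2: A = π(d/2)² = π(9.6500e-05 m)² = 2.926e-08 m²
R_2 = (5.32×10^-8)(0.802)/(2.926e-08) = 1.458 Ω
Seg 3: A = π(d/2)² = π(4.3000e-05 m)² = 5.809e-09 m²
R_3 = (7.01×10^-8)(2.51)/(5.809e-09) = 30.29 Ω
R_total = R_1 + R_2 + R_3 = 32.7 Ω

32.7 Ω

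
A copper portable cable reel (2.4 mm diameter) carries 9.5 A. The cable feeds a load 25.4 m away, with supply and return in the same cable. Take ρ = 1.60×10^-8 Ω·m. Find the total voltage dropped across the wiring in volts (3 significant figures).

A = π(d/2)² = π(1.2000e-03 m)² = 4.524e-06 m²
Total conductor length (both ways) L = 2 × 25.4 = 50.8 m
R = ρL/A = (1.60×10^-8)(50.8)/(4.524e-06) = 0.1797 Ω
V = IR = 9.5 × 0.1797 = 1.71 V

1.71 V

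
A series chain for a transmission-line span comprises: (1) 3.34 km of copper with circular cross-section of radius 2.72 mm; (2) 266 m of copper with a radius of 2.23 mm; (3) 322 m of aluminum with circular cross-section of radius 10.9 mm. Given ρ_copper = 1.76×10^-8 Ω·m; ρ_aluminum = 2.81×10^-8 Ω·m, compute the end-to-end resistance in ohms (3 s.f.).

Seg 1: A = πr² = π(2.7200e-03 m)² = 2.324e-05 m²
R_1 = (1.76×10^-8)(3340)/(2.324e-05) = 2.529 Ω
Seg 2: A = πr² = π(2.2300e-03 m)² = 1.562e-05 m²
R_2 = (1.76×10^-8)(266)/(1.562e-05) = 0.2997 Ω
Seg 3: A = πr² = π(1.0900e-02 m)² = 3.733e-04 m²
R_3 = (2.81×10^-8)(322)/(3.733e-04) = 0.02424 Ω
R_total = R_1 + R_2 + R_3 = 2.85 Ω

2.85 Ω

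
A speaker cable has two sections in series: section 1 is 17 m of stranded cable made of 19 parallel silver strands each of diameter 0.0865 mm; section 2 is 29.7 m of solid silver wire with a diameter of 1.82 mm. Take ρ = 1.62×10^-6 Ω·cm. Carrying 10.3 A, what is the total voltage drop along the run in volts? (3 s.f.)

27.3 V

ρ = 1.62×10^-6 Ω·cm = 1.62×10^-8 Ω·m
Section 1: A_strand = π(4.3250e-05)² = 5.877e-09 m²; R₁ = ρL/(N·A_s) = (1.62×10^-8)(17)/(19×5.877e-09) = 2.467 Ω
Section 2: A = π(d/2)² = π(9.1000e-04 m)² = 2.602e-06 m²
R₂ = (1.62×10^-8)(29.7)/(2.602e-06) = 0.1849 Ω
R = R₁ + R₂ = 2.651 Ω
V = IR = 10.3 × 2.651 = 27.3 V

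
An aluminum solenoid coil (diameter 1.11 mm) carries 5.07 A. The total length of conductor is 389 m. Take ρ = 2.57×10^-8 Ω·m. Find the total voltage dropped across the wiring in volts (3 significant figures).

A = π(d/2)² = π(5.5500e-04 m)² = 9.677e-07 m²
R = ρL/A = (2.57×10^-8)(389)/(9.677e-07) = 10.33 Ω
V = IR = 5.07 × 10.33 = 52.4 V

52.4 V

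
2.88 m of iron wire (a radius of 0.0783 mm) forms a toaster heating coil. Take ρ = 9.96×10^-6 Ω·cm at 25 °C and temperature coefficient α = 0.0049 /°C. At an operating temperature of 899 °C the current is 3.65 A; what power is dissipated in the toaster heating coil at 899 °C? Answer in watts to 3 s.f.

ρ = 9.96×10^-6 Ω·cm = 9.96×10^-8 Ω·m
A = πr² = π(7.8300e-05 m)² = 1.926e-08 m²
R₍25₎ = ρL/A = (9.96×10^-8)(2.88)/(1.926e-08) = 14.89 Ω
R₍899₎ = R₍25₎(1 + αΔT) = 14.89 × (1 + 0.0049×874) = 78.67 Ω
P = I²R = (3.65)² × 78.67 = 1050 W

1050 W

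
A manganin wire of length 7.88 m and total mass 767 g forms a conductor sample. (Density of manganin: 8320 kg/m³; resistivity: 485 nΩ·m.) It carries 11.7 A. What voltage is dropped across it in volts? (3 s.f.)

ρ = 485 nΩ·m = 4.85×10^-7 Ω·m
A = m/(density·L) = 0.767/(8320×7.88) = 1.1699e-05 m²
R = ρL/A = (4.85×10^-7)(7.88)/(1.1699e-05) = 0.3267 Ω
V = IR = 11.7 × 0.3267 = 3.82 V

3.82 V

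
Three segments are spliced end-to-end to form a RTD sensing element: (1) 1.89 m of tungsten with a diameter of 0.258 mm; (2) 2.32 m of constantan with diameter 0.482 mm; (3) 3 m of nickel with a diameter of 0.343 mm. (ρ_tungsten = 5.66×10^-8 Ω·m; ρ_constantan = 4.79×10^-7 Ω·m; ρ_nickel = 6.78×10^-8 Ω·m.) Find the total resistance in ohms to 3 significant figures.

10.3 Ω

Seg 1: A = π(d/2)² = π(1.2900e-04 m)² = 5.228e-08 m²
R_1 = (5.66×10^-8)(1.89)/(5.228e-08) = 2.046 Ω
Seg 2: A = π(d/2)² = π(2.4100e-04 m)² = 1.825e-07 m²
R_2 = (4.79×10^-7)(2.32)/(1.825e-07) = 6.09 Ω
Seg 3: A = π(d/2)² = π(1.7150e-04 m)² = 9.240e-08 m²
R_3 = (6.78×10^-8)(3)/(9.240e-08) = 2.201 Ω
R_total = R_1 + R_2 + R_3 = 10.3 Ω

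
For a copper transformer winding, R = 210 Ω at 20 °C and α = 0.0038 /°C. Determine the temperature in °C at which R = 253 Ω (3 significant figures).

73.9 °C

R = R₀(1 + α(T − T₀)) ⇒ T = T₀ + (R/R₀ − 1)/α
T = 20 + (253/210 − 1)/0.0038 = 20 + (0.2048)/0.0038 = 73.9 °C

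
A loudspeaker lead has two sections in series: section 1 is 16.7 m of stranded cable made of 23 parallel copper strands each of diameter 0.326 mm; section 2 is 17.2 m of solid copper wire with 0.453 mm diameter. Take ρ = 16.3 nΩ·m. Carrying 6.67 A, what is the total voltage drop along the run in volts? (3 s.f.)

12.5 V

ρ = 16.3 nΩ·m = 1.63×10^-8 Ω·m
Section 1: A_strand = π(1.6300e-04)² = 8.347e-08 m²; R₁ = ρL/(N·A_s) = (1.63×10^-8)(16.7)/(23×8.347e-08) = 0.1418 Ω
Section 2: A = π(d/2)² = π(2.2650e-04 m)² = 1.612e-07 m²
R₂ = (1.63×10^-8)(17.2)/(1.612e-07) = 1.74 Ω
R = R₁ + R₂ = 1.881 Ω
V = IR = 6.67 × 1.881 = 12.5 V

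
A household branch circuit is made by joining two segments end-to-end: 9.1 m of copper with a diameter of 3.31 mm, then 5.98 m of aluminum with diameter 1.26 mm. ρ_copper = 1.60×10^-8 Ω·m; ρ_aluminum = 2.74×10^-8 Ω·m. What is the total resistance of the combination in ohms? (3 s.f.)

Segment 1: A = π(d/2)² = π(1.6550e-03 m)² = 8.605e-06 m²
R₁ = ρL/A = (1.60×10^-8)(9.1)/(8.605e-06) = 0.01692 Ω
Segment 2: A = π(d/2)² = π(6.3000e-04 m)² = 1.247e-06 m²
R₂ = (2.74×10^-8)(5.98)/(1.247e-06) = 0.1314 Ω
R = R₁ + R₂ = 0.148 Ω

0.148 Ω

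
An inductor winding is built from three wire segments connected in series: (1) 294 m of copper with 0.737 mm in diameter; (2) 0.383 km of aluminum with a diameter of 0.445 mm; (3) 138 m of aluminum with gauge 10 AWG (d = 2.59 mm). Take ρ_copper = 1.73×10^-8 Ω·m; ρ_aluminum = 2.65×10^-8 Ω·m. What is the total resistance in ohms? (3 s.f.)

77.9 Ω

Seg 1: A = π(d/2)² = π(3.6850e-04 m)² = 4.266e-07 m²
R_1 = (1.73×10^-8)(294)/(4.266e-07) = 11.92 Ω
Seg 2: A = π(d/2)² = π(2.2250e-04 m)² = 1.555e-07 m²
R_2 = (2.65×10^-8)(383)/(1.555e-07) = 65.26 Ω
Seg 3: A = π(2.59/2 mm)² = π(1.2950e-03 m)² = 5.269e-06 m²
R_3 = (2.65×10^-8)(138)/(5.269e-06) = 0.6941 Ω
R_total = R_1 + R_2 + R_3 = 77.9 Ω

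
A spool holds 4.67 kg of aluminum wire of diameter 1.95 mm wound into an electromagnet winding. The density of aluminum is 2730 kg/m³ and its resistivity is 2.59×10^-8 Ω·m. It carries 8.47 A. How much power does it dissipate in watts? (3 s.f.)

356 W

A = π(d/2)² = π(9.7500e-04 m)² = 2.9865e-06 m²
L = m/(density·A) = 4.67/(2730×2.9865e-06) = 572.8 m
R = ρL/A = (2.59×10^-8)(572.8)/(2.9865e-06) = 4.967 Ω
P = I²R = (8.47)² × 4.967 = 356 W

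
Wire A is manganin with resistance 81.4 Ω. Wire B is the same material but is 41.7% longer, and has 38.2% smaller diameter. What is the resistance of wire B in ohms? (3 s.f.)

302 Ω

R ∝ L/d², so R_B/R_A = (1 + 41.7/100) × (1 − 38.2/100)⁻²
= 1.417 × 2.618 = 3.71
R_B = 3.71 × 81.4 = 302 Ω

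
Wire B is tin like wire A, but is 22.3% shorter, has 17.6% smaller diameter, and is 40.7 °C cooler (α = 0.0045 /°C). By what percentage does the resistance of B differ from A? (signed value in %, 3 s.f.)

-6.52%

R ∝ ρL/d² with ρ ∝ (1+αΔT), so R_B/R_A = (1 − 22.3/100) × (1 − 17.6/100)⁻² × (1 − 0.0045×40.7)
= 0.777 × 1.473 × 0.8168 = 0.9348
(R_B − R_A)/R_A = 0.9348 − 1 = -6.52%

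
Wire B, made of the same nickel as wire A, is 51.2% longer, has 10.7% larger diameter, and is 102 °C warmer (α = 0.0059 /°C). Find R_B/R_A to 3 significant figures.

1.98

R ∝ ρL/d² with ρ ∝ (1+αΔT), so R_B/R_A = (1 + 51.2/100) × (1 + 10.7/100)⁻² × (1 + 0.0059×102)
= 1.512 × 0.816 × 1.602 = 1.98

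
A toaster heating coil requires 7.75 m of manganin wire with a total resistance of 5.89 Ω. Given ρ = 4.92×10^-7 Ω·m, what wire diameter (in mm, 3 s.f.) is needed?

0.908 mm

A = ρL/R = (4.92×10^-7)(7.75)/(5.89) = 6.474e-07 m²
d = 2√(A/π) = 9.079e-04 m = 0.908 mm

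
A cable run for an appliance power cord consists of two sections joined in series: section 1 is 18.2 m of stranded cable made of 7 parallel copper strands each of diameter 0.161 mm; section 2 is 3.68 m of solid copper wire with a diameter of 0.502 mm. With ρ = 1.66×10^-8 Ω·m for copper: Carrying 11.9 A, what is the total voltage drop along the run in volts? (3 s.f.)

Section 1: A_strand = π(8.0500e-05)² = 2.036e-08 m²; R₁ = ρL/(N·A_s) = (1.66×10^-8)(18.2)/(7×2.036e-08) = 2.12 Ω
Section 2: A = π(d/2)² = π(2.5100e-04 m)² = 1.979e-07 m²
R₂ = (1.66×10^-8)(3.68)/(1.979e-07) = 0.3086 Ω
R = R₁ + R₂ = 2.429 Ω
V = IR = 11.9 × 2.429 = 28.9 V

28.9 V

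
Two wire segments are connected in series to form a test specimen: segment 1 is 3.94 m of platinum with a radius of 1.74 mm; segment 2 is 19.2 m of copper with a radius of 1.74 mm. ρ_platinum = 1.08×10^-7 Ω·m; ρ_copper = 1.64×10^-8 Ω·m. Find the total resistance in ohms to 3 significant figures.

Segment 1: A = πr² = π(1.7400e-03 m)² = 9.511e-06 m²
R₁ = ρL/A = (1.08×10^-7)(3.94)/(9.511e-06) = 0.04474 Ω
R₂ = (1.64×10^-8)(19.2)/(9.511e-06) = 0.03311 Ω
R = R₁ + R₂ = 0.0778 Ω

0.0778 Ω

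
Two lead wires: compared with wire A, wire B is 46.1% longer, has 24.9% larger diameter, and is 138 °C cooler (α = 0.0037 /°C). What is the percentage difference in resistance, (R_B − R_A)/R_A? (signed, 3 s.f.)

-54.2%

R ∝ ρL/d² with ρ ∝ (1+αΔT), so R_B/R_A = (1 + 46.1/100) × (1 + 24.9/100)⁻² × (1 − 0.0037×138)
= 1.461 × 0.641 × 0.4894 = 0.4583
(R_B − R_A)/R_A = 0.4583 − 1 = -54.2%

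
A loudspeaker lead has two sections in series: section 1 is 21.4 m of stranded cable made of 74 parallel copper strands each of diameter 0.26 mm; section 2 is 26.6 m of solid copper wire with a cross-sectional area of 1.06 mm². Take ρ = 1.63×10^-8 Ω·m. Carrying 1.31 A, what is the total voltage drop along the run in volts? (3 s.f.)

0.652 V

Section 1: A_strand = π(1.3000e-04)² = 5.309e-08 m²; R₁ = ρL/(N·A_s) = (1.63×10^-8)(21.4)/(74×5.309e-08) = 0.08878 Ω
Section 2: A = 1.06 mm² = 1.060e-06 m²
R₂ = (1.63×10^-8)(26.6)/(1.060e-06) = 0.409 Ω
R = R₁ + R₂ = 0.4978 Ω
V = IR = 1.31 × 0.4978 = 0.652 V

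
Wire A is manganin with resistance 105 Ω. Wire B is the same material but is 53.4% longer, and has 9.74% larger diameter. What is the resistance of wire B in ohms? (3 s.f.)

134 Ω

R ∝ L/d², so R_B/R_A = (1 + 53.4/100) × (1 + 9.74/100)⁻²
= 1.534 × 0.8304 = 1.274
R_B = 1.274 × 105 = 134 Ω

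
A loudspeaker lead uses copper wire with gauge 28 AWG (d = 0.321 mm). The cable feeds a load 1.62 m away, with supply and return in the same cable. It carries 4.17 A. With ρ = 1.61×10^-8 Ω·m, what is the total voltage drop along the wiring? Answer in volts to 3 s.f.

2.69 V

A = π(0.321/2 mm)² = π(1.6050e-04 m)² = 8.093e-08 m²
Total conductor length (both ways) L = 2 × 1.62 = 3.24 m
R = ρL/A = (1.61×10^-8)(3.24)/(8.093e-08) = 0.6446 Ω
V = IR = 4.17 × 0.6446 = 2.69 V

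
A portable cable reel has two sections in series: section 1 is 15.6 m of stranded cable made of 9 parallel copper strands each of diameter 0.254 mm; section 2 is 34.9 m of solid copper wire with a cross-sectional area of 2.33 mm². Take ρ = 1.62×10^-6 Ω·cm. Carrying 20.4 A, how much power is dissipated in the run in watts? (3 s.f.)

332 W

ρ = 1.62×10^-6 Ω·cm = 1.62×10^-8 Ω·m
Section 1: A_strand = π(1.2700e-04)² = 5.067e-08 m²; R₁ = ρL/(N·A_s) = (1.62×10^-8)(15.6)/(9×5.067e-08) = 0.5542 Ω
Section 2: A = 2.33 mm² = 2.330e-06 m²
R₂ = (1.62×10^-8)(34.9)/(2.330e-06) = 0.2427 Ω
R = R₁ + R₂ = 0.7968 Ω
P = I²R = (20.4)² × 0.7968 = 332 W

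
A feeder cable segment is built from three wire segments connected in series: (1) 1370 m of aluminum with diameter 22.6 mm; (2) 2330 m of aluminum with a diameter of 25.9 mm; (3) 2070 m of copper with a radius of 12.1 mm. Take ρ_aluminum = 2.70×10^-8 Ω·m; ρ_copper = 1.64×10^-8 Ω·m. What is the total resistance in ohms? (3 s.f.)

0.285 Ω

Seg 1: A = π(d/2)² = π(1.1300e-02 m)² = 4.011e-04 m²
R_1 = (2.70×10^-8)(1370)/(4.011e-04) = 0.09221 Ω
Seg 2: A = π(d/2)² = π(1.2950e-02 m)² = 5.269e-04 m²
R_2 = (2.70×10^-8)(2330)/(5.269e-04) = 0.1194 Ω
Seg 3: A = πr² = π(1.2100e-02 m)² = 4.600e-04 m²
R_3 = (1.64×10^-8)(2070)/(4.600e-04) = 0.07381 Ω
R_total = R_1 + R_2 + R_3 = 0.285 Ω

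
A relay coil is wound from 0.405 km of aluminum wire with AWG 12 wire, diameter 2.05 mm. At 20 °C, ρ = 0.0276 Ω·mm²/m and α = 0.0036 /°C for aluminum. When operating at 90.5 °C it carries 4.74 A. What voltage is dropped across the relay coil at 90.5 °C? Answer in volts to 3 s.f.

ρ = 0.0276 Ω·mm²/m = 2.76×10^-8 Ω·m
A = π(2.05/2 mm)² = π(1.0250e-03 m)² = 3.301e-06 m²
R₍20₎ = ρL/A = (2.76×10^-8)(405)/(3.301e-06) = 3.387 Ω
R₍90.5₎ = R₍20₎(1 + αΔT) = 3.387 × (1 + 0.0036×70.5) = 4.246 Ω
V = IR = 4.74 × 4.246 = 20.1 V

20.1 V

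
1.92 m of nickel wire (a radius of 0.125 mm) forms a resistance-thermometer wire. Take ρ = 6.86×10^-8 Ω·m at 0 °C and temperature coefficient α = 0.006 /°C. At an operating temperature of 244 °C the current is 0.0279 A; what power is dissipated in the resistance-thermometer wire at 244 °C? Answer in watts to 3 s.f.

0.00515 W

A = πr² = π(1.2500e-04 m)² = 4.909e-08 m²
R₍0₎ = ρL/A = (6.86×10^-8)(1.92)/(4.909e-08) = 2.683 Ω
R₍244₎ = R₍0₎(1 + αΔT) = 2.683 × (1 + 0.006×244) = 6.611 Ω
P = I²R = (0.0279)² × 6.611 = 0.00515 W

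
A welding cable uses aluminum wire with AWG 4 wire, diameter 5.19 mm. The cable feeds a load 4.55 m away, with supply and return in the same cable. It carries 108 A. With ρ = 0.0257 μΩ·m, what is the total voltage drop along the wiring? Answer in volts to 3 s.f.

ρ = 0.0257 μΩ·m = 2.57×10^-8 Ω·m
A = π(5.19/2 mm)² = π(2.5950e-03 m)² = 2.116e-05 m²
Total conductor length (both ways) L = 2 × 4.55 = 9.1 m
R = ρL/A = (2.57×10^-8)(9.1)/(2.116e-05) = 0.01105 Ω
V = IR = 108 × 0.01105 = 1.19 V

1.19 V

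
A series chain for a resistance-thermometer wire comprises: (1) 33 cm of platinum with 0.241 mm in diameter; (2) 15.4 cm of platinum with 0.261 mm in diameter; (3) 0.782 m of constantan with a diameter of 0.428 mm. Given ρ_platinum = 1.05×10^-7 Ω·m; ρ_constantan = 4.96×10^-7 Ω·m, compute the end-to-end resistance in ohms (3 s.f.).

3.76 Ω

Seg 1: A = π(d/2)² = π(1.2050e-04 m)² = 4.562e-08 m²
R_1 = (1.05×10^-7)(0.33)/(4.562e-08) = 0.7596 Ω
Seg 2: A = π(d/2)² = π(1.3050e-04 m)² = 5.350e-08 m²
R_2 = (1.05×10^-7)(0.154)/(5.350e-08) = 0.3022 Ω
Seg 3: A = π(d/2)² = π(2.1400e-04 m)² = 1.439e-07 m²
R_3 = (4.96×10^-7)(0.782)/(1.439e-07) = 2.696 Ω
R_total = R_1 + R_2 + R_3 = 3.76 Ω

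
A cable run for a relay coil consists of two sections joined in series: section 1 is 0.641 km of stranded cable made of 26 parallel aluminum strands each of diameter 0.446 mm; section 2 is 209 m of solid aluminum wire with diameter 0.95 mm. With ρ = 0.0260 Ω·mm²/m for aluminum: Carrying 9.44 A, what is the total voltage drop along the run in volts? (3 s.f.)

111 V

ρ = 0.0260 Ω·mm²/m = 2.60×10^-8 Ω·m
Section 1: A_strand = π(2.2300e-04)² = 1.562e-07 m²; R₁ = ρL/(N·A_s) = (2.60×10^-8)(641)/(26×1.562e-07) = 4.103 Ω
Section 2: A = π(d/2)² = π(4.7500e-04 m)² = 7.088e-07 m²
R₂ = (2.60×10^-8)(209)/(7.088e-07) = 7.666 Ω
R = R₁ + R₂ = 11.77 Ω
V = IR = 9.44 × 11.77 = 111 V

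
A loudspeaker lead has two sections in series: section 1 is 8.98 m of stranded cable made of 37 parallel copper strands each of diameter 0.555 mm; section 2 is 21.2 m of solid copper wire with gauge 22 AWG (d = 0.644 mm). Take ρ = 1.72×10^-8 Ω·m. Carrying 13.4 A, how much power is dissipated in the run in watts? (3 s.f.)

Section 1: A_strand = π(2.7750e-04)² = 2.419e-07 m²; R₁ = ρL/(N·A_s) = (1.72×10^-8)(8.98)/(37×2.419e-07) = 0.01726 Ω
Section 2: A = π(0.644/2 mm)² = π(3.2200e-04 m)² = 3.257e-07 m²
R₂ = (1.72×10^-8)(21.2)/(3.257e-07) = 1.119 Ω
R = R₁ + R₂ = 1.137 Ω
P = I²R = (13.4)² × 1.137 = 204 W

204 W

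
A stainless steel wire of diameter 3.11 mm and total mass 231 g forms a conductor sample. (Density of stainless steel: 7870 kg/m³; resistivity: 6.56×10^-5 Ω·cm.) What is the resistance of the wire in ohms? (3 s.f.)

ρ = 6.56×10^-5 Ω·cm = 6.56×10^-7 Ω·m
A = π(d/2)² = π(1.5550e-03 m)² = 7.5964e-06 m²
L = m/(density·A) = 0.231/(7870×7.5964e-06) = 3.864 m
R = ρL/A = (6.56×10^-7)(3.864)/(7.5964e-06) = 0.334 Ω

0.334 Ω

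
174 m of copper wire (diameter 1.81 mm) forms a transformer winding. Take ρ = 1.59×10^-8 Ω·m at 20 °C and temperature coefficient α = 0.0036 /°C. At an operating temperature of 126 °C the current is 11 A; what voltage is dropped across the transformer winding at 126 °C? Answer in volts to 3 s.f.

A = π(d/2)² = π(9.0500e-04 m)² = 2.573e-06 m²
R₍20₎ = ρL/A = (1.59×10^-8)(174)/(2.573e-06) = 1.075 Ω
R₍126₎ = R₍20₎(1 + αΔT) = 1.075 × (1 + 0.0036×106) = 1.486 Ω
V = IR = 11 × 1.486 = 16.3 V

16.3 V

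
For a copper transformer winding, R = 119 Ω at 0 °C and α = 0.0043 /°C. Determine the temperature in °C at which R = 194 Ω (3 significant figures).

147 °C

R = R₀(1 + α(T − T₀)) ⇒ T = T₀ + (R/R₀ − 1)/α
T = 0 + (194/119 − 1)/0.0043 = 0 + (0.6303)/0.0043 = 147 °C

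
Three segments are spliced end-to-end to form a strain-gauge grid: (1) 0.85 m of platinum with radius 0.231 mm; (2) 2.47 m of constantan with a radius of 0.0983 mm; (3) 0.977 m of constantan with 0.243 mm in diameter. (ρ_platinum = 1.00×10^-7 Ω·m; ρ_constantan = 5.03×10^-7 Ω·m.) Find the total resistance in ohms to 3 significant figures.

52.0 Ω

Seg 1: A = πr² = π(2.3100e-04 m)² = 1.676e-07 m²
R_1 = (1.00×10^-7)(0.85)/(1.676e-07) = 0.507 Ω
Seg 2: A = πr² = π(9.8300e-05 m)² = 3.036e-08 m²
R_2 = (5.03×10^-7)(2.47)/(3.036e-08) = 40.93 Ω
Seg 3: A = π(d/2)² = π(1.2150e-04 m)² = 4.638e-08 m²
R_3 = (5.03×10^-7)(0.977)/(4.638e-08) = 10.6 Ω
R_total = R_1 + R_2 + R_3 = 52.0 Ω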